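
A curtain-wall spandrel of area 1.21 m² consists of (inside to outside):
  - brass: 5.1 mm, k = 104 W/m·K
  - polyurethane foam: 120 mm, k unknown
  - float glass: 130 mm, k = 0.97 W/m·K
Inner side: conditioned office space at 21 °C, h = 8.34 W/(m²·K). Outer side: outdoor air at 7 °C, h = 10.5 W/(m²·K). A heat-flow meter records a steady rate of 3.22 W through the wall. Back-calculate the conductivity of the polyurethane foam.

Series thermal resistances:
R_inner film = 1/(h_i·A) = 1/(8.34×1.21) = 0.09909 K/W
R_brass = L/(kA) = 0.0051/(104×1.21) = 4.053×10^-5 K/W
R_float glass = L/(kA) = 0.13/(0.97×1.21) = 0.1108 K/W
R_outer film = 1/(h_o·A) = 1/(10.5×1.21) = 0.07871 K/W
Sum of known resistances R_other = 0.2886 K/W
Total R = ΔT/Q = 14/3.22 = 4.348 K/W
R_polyurethane foam = R_total − R_other = 4.059 K/W
k = L/(R·A) = 0.12/(4.059×1.21)

k ≈ 0.0244 W/(m·K)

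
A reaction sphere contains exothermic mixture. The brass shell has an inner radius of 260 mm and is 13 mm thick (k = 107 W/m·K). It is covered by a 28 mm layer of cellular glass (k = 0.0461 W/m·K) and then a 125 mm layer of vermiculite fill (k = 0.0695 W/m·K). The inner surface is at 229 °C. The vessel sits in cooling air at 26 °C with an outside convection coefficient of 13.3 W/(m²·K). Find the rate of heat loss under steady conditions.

Q ≈ 117 W

Radial (spherical) resistances in series:
R_brass shell = (1/0.26 − 1/0.273)/(4π×107) = 1.362×10^-4 K/W
R_cellular glass = (1/0.273 − 1/0.301)/(4π×0.0461) = 0.5882 K/W
R_vermiculite fill = (1/0.301 − 1/0.426)/(4π×0.0695) = 1.116 K/W
R_outer film = 1/(h·4πr_o²) = 1/(13.3×4π×0.426²) = 0.03297 K/W
R_total = 1.737 K/W
Q = ΔT/R_total = 203/1.737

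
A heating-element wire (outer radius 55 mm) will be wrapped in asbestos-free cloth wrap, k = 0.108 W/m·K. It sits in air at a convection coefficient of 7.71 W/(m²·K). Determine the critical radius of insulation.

r_cr ≈ 14 mm

For a cylinder r_cr = k/h = 0.108/7.71
r_cr = 14 mm; since the bare radius (55 mm) is above r_cr, any added insulation will reduce heat loss.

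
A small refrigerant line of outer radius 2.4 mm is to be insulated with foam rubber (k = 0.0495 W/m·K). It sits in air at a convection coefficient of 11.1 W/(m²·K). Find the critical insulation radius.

r_cr ≈ 4.46 mm

For a cylinder r_cr = k/h = 0.0495/11.1
r_cr = 4.46 mm; since the bare radius (2.4 mm) is below r_cr, adding a thin layer of insulation will *increase* heat loss.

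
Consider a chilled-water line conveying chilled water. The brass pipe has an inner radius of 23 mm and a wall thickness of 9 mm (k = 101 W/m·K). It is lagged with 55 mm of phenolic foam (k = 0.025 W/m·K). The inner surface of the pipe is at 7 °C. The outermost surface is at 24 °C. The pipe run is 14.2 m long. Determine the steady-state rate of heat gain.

Q ≈ 37.9 W

Treating each annulus and film as a series resistance:
R_brass pipe wall = ln(32/23)/(2π×101×14.2) = 3.665×10^-5 K/W
R_phenolic foam = ln(87/32)/(2π×0.025×14.2) = 0.4484 K/W
R_total = 0.4484 K/W
Q = ΔT/R_total = 17/0.4484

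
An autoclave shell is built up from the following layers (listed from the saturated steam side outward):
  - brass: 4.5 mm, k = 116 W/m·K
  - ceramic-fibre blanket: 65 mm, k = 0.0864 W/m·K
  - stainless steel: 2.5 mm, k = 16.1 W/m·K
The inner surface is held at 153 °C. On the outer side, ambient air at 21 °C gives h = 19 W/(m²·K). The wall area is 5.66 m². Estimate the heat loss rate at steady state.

Q ≈ 928 W

Series thermal resistances:
R_brass = L/(kA) = 0.0045/(116×5.66) = 6.854×10^-6 K/W
R_ceramic-fibre blanket = L/(kA) = 0.065/(0.0864×5.66) = 0.1329 K/W
R_stainless steel = L/(kA) = 0.0025/(16.1×5.66) = 2.743×10^-5 K/W
R_outer film = 1/(h_o·A) = 1/(19×5.66) = 0.009299 K/W
R_total = 0.1423 K/W
Q = ΔT / R_total = 132 / 0.1423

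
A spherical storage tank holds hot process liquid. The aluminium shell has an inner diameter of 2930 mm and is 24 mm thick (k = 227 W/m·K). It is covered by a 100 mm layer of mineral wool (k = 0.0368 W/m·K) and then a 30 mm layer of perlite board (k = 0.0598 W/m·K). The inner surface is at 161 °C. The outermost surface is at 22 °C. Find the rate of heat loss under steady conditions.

Spherical conduction: R = (1/r_in − 1/r_out)/(4πk) per layer; series-sum.
R_aluminium shell = (1/1.465 − 1/1.489)/(4π×227) = 3.857×10^-6 K/W
R_mineral wool = (1/1.489 − 1/1.589)/(4π×0.0368) = 0.0914 K/W
R_perlite board = (1/1.589 − 1/1.619)/(4π×0.0598) = 0.01552 K/W
R_total = 0.1069 K/W
Q = ΔT/R_total = 139/0.1069

Q ≈ 1300 W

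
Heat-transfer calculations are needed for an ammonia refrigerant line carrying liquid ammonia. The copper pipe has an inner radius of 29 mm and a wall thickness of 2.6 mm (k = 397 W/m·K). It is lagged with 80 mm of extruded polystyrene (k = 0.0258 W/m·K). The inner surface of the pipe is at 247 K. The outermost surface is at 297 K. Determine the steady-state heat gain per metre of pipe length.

Treating each annulus and film as a series resistance:
R_copper pipe wall = ln(31.6/29)/(2π×397×1) = 3.442×10^-5 K/W
R_extruded polystyrene = ln(111.6/31.6)/(2π×0.0258×1) = 7.784 K/W
R_total = 7.784 K/W
Q = ΔT/R_total = 50/7.784

q′ ≈ 6.42 W/m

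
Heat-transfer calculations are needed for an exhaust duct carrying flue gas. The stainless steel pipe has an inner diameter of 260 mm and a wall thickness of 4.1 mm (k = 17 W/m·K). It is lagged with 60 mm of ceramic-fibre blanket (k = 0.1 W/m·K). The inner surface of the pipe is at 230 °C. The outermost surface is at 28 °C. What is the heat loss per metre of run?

q′ ≈ 343 W/m

Treating each annulus and film as a series resistance:
R_stainless steel pipe wall = ln(134.1/130)/(2π×17×1) = 2.907×10^-4 K/W
R_ceramic-fibre blanket = ln(194.1/134.1)/(2π×0.1×1) = 0.5885 K/W
R_total = 0.5888 K/W
Q = ΔT/R_total = 202/0.5888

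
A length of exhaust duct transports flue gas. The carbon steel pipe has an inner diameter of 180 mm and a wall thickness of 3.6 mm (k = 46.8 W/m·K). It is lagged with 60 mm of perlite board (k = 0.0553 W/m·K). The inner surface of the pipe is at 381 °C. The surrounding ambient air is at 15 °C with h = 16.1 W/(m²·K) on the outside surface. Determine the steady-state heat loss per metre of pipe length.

q′ ≈ 246 W/m

Cylindrical conduction, so R = ln(r₂/r₁)/(2πkL) per layer, in series:
R_carbon steel pipe wall = ln(93.6/90)/(2π×46.8×1) = 1.334×10^-4 K/W
R_perlite board = ln(153.6/93.6)/(2π×0.0553×1) = 1.426 K/W
R_outer film = 1/(h_o·2πr_oL) = 1/(16.1×2π×0.1536×1) = 0.06436 K/W
R_total = 1.49 K/W
Q = ΔT/R_total = 366/1.49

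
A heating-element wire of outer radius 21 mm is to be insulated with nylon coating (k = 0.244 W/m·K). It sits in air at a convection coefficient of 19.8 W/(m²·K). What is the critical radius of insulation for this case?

r_cr ≈ 12.3 mm

For a cylinder r_cr = k/h = 0.244/19.8
r_cr = 12.3 mm; since the bare radius (21 mm) is above r_cr, any added insulation will reduce heat loss.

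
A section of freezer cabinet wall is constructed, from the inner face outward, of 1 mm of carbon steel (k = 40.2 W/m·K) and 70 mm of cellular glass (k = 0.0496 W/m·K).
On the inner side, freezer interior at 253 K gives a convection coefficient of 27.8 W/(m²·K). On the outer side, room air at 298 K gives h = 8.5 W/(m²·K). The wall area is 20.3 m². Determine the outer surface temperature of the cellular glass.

T ≈ 295 K

Thermal resistances in series:
R_inner film = 1/(h_i·A) = 1/(27.8×20.3) = 0.001772 K/W
R_carbon steel = L/(kA) = 0.001/(40.2×20.3) = 1.225×10^-6 K/W
R_cellular glass = L/(kA) = 0.07/(0.0496×20.3) = 0.06952 K/W
R_outer film = 1/(h_o·A) = 1/(8.5×20.3) = 0.005795 K/W
R_total = 0.07709 K/W;  Q = ΔT/R_total = 45/0.07709 = 583.7 W
T_interface = T_inner + Q·ΣR(inner→interface) = 253 + 584×0.07129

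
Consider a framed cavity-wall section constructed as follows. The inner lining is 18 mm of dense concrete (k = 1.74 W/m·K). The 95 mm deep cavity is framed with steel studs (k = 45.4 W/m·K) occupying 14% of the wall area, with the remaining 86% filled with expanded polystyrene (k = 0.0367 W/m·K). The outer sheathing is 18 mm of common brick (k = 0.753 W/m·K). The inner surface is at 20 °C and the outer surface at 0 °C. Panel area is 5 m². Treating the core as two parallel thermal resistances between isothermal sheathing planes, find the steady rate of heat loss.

Sheathing layers in series; stud and cavity paths in parallel between them.
R_inner = 0.018/(1.74×5) = 0.002069 K/W
R_stud  = 0.095/(45.4×0.14×5) = 0.002989 K/W
R_cav   = 0.095/(0.0367×0.86×5) = 0.602 K/W
1/R_core = 1/R_stud + 1/R_cav → R_core = 0.002975 K/W
R_outer = 0.018/(0.753×5) = 0.004781 K/W
R_total = 0.009824 K/W
Q = ΔT/R_total = 20/0.009824

Q ≈ 2040 W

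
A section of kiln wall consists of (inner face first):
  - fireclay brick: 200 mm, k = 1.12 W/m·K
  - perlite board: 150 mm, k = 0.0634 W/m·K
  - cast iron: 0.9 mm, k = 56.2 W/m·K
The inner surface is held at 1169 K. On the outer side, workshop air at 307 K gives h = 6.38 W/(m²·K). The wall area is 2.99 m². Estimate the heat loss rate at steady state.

Thermal resistances in series:
R_fireclay brick = L/(kA) = 0.2/(1.12×2.99) = 0.05972 K/W
R_perlite board = L/(kA) = 0.15/(0.0634×2.99) = 0.7913 K/W
R_cast iron = L/(kA) = 0.0009/(56.2×2.99) = 5.356×10^-6 K/W
R_outer film = 1/(h_o·A) = 1/(6.38×2.99) = 0.05242 K/W
R_total = 0.9034 K/W
Q = ΔT / R_total = 862 / 0.9034

Q ≈ 954 W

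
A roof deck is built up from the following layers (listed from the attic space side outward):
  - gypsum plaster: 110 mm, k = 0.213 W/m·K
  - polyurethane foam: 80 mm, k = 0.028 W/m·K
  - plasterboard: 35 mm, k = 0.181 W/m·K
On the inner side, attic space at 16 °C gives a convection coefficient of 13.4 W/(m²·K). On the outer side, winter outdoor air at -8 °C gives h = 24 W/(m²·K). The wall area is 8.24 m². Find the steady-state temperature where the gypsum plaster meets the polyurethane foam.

T ≈ 12.1 °C

Using the resistance-network approach (series):
R_inner film = 1/(h_i·A) = 1/(13.4×8.24) = 0.009057 K/W
R_gypsum plaster = L/(kA) = 0.11/(0.213×8.24) = 0.06267 K/W
R_polyurethane foam = L/(kA) = 0.08/(0.028×8.24) = 0.3467 K/W
R_plasterboard = L/(kA) = 0.035/(0.181×8.24) = 0.02347 K/W
R_outer film = 1/(h_o·A) = 1/(24×8.24) = 0.005057 K/W
R_total = 0.447 K/W;  Q = ΔT/R_total = 24/0.447 = 53.69 W
T_interface = T_inner − Q·ΣR(inner→interface) = 16 − 53.7×0.07173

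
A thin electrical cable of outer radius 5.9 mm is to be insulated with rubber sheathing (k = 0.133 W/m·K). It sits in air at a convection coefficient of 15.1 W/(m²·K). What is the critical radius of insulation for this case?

r_cr ≈ 8.81 mm

For a cylinder r_cr = k/h = 0.133/15.1
r_cr = 8.81 mm; since the bare radius (5.9 mm) is below r_cr, adding a thin layer of insulation will *increase* heat loss.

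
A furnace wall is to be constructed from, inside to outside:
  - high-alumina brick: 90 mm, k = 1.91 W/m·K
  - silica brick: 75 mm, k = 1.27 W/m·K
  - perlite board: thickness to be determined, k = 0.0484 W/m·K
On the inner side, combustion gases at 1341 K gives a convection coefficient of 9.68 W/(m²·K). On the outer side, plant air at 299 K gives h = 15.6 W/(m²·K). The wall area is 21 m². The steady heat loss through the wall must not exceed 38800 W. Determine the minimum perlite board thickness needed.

L ≈ 14.1 mm

Thermal resistances in series:
R_inner film = 1/(h_i·A) = 1/(9.68×21) = 0.004919 K/W
R_high-alumina brick = L/(kA) = 0.09/(1.91×21) = 0.002244 K/W
R_silica brick = L/(kA) = 0.075/(1.27×21) = 0.002812 K/W
R_outer film = 1/(h_o·A) = 1/(15.6×21) = 0.003053 K/W
Sum of the known resistances R_other = 0.01303 K/W
Required total resistance R_tot = ΔT/Q_allow = 1042/38800 = 0.02686 K/W
R_perlite board = R_tot − R_other = 0.01383 K/W
L = R·k·A = 0.01383×0.0484×21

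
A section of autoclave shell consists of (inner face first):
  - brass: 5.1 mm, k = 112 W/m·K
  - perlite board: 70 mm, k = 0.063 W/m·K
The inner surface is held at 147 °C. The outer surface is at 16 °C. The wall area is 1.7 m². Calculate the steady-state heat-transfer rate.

Q ≈ 200 W

Model the wall as resistances in series:
R_brass = L/(kA) = 0.0051/(112×1.7) = 2.679×10^-5 K/W
R_perlite board = L/(kA) = 0.07/(0.063×1.7) = 0.6536 K/W
R_total = 0.6536 K/W
Q = ΔT / R_total = 131 / 0.6536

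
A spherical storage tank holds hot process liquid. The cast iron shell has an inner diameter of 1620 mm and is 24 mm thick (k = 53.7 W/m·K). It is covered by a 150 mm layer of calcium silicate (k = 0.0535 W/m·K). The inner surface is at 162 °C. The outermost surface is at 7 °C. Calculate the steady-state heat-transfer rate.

Spherical conduction: R = (1/r_in − 1/r_out)/(4πk) per layer; series-sum.
R_cast iron shell = (1/0.81 − 1/0.834)/(4π×53.7) = 5.265×10^-5 K/W
R_calcium silicate = (1/0.834 − 1/0.984)/(4π×0.0535) = 0.2719 K/W
R_total = 0.2719 K/W
Q = ΔT/R_total = 155/0.2719

Q ≈ 570 W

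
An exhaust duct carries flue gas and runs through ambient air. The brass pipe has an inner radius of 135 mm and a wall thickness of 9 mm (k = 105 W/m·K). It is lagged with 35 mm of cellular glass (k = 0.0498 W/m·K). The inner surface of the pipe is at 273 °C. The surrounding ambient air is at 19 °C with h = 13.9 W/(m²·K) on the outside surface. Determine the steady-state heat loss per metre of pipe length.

Radial resistances (cylindrical: R_cond = ln(r_o/r_i)/(2πkL), R_conv = 1/(h·2πrL)):
R_brass pipe wall = ln(144/135)/(2π×105×1) = 9.782×10^-5 K/W
R_cellular glass = ln(179/144)/(2π×0.0498×1) = 0.6953 K/W
R_outer film = 1/(h_o·2πr_oL) = 1/(13.9×2π×0.179×1) = 0.06397 K/W
R_total = 0.7594 K/W
Q = ΔT/R_total = 254/0.7594

q′ ≈ 334 W/m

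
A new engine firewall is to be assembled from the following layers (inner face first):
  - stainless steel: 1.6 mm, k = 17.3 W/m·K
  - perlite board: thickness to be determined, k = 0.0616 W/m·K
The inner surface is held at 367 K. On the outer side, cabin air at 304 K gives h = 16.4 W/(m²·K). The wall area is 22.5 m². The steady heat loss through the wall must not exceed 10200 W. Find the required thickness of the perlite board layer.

Thermal resistances in series:
R_stainless steel = L/(kA) = 0.0016/(17.3×22.5) = 4.11×10^-6 K/W
R_outer film = 1/(h_o·A) = 1/(16.4×22.5) = 0.00271 K/W
Sum of the known resistances R_other = 0.002714 K/W
Required total resistance R_tot = ΔT/Q_allow = 63/10200 = 0.006176 K/W
R_perlite board = R_tot − R_other = 0.003462 K/W
L = R·k·A = 0.003462×0.0616×22.5

L ≈ 4.8 mm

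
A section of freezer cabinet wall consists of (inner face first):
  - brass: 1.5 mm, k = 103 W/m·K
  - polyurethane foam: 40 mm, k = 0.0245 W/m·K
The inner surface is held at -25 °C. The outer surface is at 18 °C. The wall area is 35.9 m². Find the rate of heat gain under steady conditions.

Q ≈ 946 W

Series thermal resistances:
R_brass = L/(kA) = 0.0015/(103×35.9) = 4.057×10^-7 K/W
R_polyurethane foam = L/(kA) = 0.04/(0.0245×35.9) = 0.04548 K/W
R_total = 0.04548 K/W
Q = ΔT / R_total = 43 / 0.04548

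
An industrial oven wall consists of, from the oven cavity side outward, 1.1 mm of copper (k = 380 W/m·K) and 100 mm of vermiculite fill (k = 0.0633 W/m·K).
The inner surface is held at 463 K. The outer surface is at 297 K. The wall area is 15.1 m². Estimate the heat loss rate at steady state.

Q ≈ 1590 W

Model the wall as resistances in series:
R_copper = L/(kA) = 0.0011/(380×15.1) = 1.917×10^-7 K/W
R_vermiculite fill = L/(kA) = 0.1/(0.0633×15.1) = 0.1046 K/W
R_total = 0.1046 K/W
Q = ΔT / R_total = 166 / 0.1046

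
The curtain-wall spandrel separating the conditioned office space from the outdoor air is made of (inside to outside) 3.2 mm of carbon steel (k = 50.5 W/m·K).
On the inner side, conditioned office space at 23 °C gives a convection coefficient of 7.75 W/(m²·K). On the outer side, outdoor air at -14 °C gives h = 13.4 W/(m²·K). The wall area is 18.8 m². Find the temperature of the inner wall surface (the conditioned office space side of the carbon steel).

Treating each layer as a thermal resistance in series:
R_inner film = 1/(h_i·A) = 1/(7.75×18.8) = 0.006863 K/W
R_carbon steel = L/(kA) = 0.0032/(50.5×18.8) = 3.371×10^-6 K/W
R_outer film = 1/(h_o·A) = 1/(13.4×18.8) = 0.00397 K/W
R_total = 0.01084 K/W;  Q = ΔT/R_total = 37/0.01084 = 3414 W
T_interface = T_inner − Q·ΣR(inner→interface) = 23 − 3410×0.006863

T ≈ -0.435 °C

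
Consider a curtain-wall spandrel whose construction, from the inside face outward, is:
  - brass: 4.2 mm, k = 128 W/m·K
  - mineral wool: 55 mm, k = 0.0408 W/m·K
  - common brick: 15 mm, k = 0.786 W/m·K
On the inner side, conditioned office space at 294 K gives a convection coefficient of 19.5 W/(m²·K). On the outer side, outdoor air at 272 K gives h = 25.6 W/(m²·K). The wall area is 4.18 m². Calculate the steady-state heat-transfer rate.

Q ≈ 63.1 W

Thermal resistances in series:
R_inner film = 1/(h_i·A) = 1/(19.5×4.18) = 0.01227 K/W
R_brass = L/(kA) = 0.0042/(128×4.18) = 7.85×10^-6 K/W
R_mineral wool = L/(kA) = 0.055/(0.0408×4.18) = 0.3225 K/W
R_common brick = L/(kA) = 0.015/(0.786×4.18) = 0.004566 K/W
R_outer film = 1/(h_o·A) = 1/(25.6×4.18) = 0.009345 K/W
R_total = 0.3487 K/W
Q = ΔT / R_total = 22 / 0.3487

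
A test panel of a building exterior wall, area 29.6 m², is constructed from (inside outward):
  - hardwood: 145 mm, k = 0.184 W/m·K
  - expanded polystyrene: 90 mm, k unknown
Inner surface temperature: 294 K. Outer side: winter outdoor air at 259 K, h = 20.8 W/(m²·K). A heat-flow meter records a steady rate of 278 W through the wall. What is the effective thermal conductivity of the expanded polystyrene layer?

Using the resistance-network approach (series):
R_hardwood = L/(kA) = 0.145/(0.184×29.6) = 0.02662 K/W
R_outer film = 1/(h_o·A) = 1/(20.8×29.6) = 0.001624 K/W
Sum of known resistances R_other = 0.02825 K/W
Total R = ΔT/Q = 35/278 = 0.1259 K/W
R_expanded polystyrene = R_total − R_other = 0.09765 K/W
k = L/(R·A) = 0.09/(0.09765×29.6)

k ≈ 0.0311 W/(m·K)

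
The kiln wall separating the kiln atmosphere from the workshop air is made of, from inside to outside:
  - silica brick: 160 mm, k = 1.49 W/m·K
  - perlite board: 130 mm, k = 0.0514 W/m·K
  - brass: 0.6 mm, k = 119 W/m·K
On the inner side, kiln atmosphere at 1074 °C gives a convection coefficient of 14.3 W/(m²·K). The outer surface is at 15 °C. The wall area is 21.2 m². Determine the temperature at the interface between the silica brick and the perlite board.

Treating each layer as a thermal resistance in series:
R_inner film = 1/(h_i·A) = 1/(14.3×21.2) = 0.003299 K/W
R_silica brick = L/(kA) = 0.16/(1.49×21.2) = 0.005065 K/W
R_perlite board = L/(kA) = 0.13/(0.0514×21.2) = 0.1193 K/W
R_brass = L/(kA) = 0.0006/(119×21.2) = 2.378×10^-7 K/W
R_total = 0.1277 K/W;  Q = ΔT/R_total = 1059/0.1277 = 8295 W
T_interface = T_inner − Q·ΣR(inner→interface) = 1074 − 8300×0.008364

T ≈ 1000 °C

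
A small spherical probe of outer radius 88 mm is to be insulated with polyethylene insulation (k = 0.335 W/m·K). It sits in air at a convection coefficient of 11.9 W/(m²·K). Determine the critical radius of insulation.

r_cr ≈ 56.3 mm

For a sphere r_cr = 2k/h = 2×0.335/11.9
r_cr = 56.3 mm; since the bare radius (88 mm) is above r_cr, any added insulation will reduce heat loss.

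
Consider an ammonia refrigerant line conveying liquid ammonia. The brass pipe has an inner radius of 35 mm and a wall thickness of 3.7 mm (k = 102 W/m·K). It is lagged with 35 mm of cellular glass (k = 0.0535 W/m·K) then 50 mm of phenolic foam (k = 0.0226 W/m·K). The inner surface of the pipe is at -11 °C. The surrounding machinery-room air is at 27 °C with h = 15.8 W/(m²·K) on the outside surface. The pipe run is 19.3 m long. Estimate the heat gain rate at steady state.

Q ≈ 130 W

Radial resistances (cylindrical: R_cond = ln(r_o/r_i)/(2πkL), R_conv = 1/(h·2πrL)):
R_brass pipe wall = ln(38.7/35)/(2π×102×19.3) = 8.124×10^-6 K/W
R_cellular glass = ln(73.7/38.7)/(2π×0.0535×19.3) = 0.09929 K/W
R_phenolic foam = ln(123.7/73.7)/(2π×0.0226×19.3) = 0.189 K/W
R_outer film = 1/(h_o·2πr_oL) = 1/(15.8×2π×0.1237×19.3) = 0.004219 K/W
R_total = 0.2925 K/W
Q = ΔT/R_total = 38/0.2925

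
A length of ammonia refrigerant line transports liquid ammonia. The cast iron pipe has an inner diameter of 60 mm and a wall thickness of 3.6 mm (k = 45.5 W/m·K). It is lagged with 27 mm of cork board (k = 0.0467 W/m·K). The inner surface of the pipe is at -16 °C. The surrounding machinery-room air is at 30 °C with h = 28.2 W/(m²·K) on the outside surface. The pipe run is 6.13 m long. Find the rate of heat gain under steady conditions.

Q ≈ 134 W

Treating each annulus and film as a series resistance:
R_cast iron pipe wall = ln(33.6/30)/(2π×45.5×6.13) = 6.467×10^-5 K/W
R_cork board = ln(60.6/33.6)/(2π×0.0467×6.13) = 0.3279 K/W
R_outer film = 1/(h_o·2πr_oL) = 1/(28.2×2π×0.0606×6.13) = 0.01519 K/W
R_total = 0.3431 K/W
Q = ΔT/R_total = 46/0.3431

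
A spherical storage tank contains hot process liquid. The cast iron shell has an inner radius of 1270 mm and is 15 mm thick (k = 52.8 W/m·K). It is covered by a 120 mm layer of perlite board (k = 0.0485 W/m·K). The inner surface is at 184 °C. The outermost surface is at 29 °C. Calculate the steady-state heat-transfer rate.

For a spherical shell R = (1/r₁ − 1/r₂)/(4πk); film R = 1/(h·4πr²). In series:
R_cast iron shell = (1/1.27 − 1/1.285)/(4π×52.8) = 1.385×10^-5 K/W
R_perlite board = (1/1.285 − 1/1.405)/(4π×0.0485) = 0.1091 K/W
R_total = 0.1091 K/W
Q = ΔT/R_total = 155/0.1091

Q ≈ 1420 W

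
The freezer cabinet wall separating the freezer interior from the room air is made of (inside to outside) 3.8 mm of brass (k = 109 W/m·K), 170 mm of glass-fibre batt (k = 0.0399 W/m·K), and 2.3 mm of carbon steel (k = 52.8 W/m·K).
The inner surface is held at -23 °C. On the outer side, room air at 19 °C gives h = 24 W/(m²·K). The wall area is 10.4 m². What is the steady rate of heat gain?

Q ≈ 102 W

Model the wall as resistances in series:
R_brass = L/(kA) = 0.0038/(109×10.4) = 3.352×10^-6 K/W
R_glass-fibre batt = L/(kA) = 0.17/(0.0399×10.4) = 0.4097 K/W
R_carbon steel = L/(kA) = 0.0023/(52.8×10.4) = 4.189×10^-6 K/W
R_outer film = 1/(h_o·A) = 1/(24×10.4) = 0.004006 K/W
R_total = 0.4137 K/W
Q = ΔT / R_total = 42 / 0.4137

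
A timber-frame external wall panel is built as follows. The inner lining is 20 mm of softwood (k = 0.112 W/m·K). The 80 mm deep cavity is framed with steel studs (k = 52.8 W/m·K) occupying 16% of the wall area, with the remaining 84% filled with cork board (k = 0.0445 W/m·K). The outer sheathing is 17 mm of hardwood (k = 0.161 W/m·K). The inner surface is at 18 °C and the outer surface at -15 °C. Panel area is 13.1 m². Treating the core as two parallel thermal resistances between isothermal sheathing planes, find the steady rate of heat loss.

Q ≈ 1470 W

Sheathing layers in series; stud and cavity paths in parallel between them.
R_inner = 0.02/(0.112×13.1) = 0.01363 K/W
R_stud  = 0.08/(52.8×0.16×13.1) = 7.229×10^-4 K/W
R_cav   = 0.08/(0.0445×0.84×13.1) = 0.1634 K/W
1/R_core = 1/R_stud + 1/R_cav → R_core = 7.197×10^-4 K/W
R_outer = 0.017/(0.161×13.1) = 0.00806 K/W
R_total = 0.02241 K/W
Q = ΔT/R_total = 33/0.02241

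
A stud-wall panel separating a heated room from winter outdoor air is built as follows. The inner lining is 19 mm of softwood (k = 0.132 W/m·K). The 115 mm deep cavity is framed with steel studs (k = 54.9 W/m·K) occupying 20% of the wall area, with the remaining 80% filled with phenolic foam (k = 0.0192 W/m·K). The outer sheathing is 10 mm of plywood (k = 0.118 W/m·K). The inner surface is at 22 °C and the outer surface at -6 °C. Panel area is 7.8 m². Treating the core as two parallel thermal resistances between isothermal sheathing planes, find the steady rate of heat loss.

Sheathing layers in series; stud and cavity paths in parallel between them.
R_inner = 0.019/(0.132×7.8) = 0.01845 K/W
R_stud  = 0.115/(54.9×0.2×7.8) = 0.001343 K/W
R_cav   = 0.115/(0.0192×0.8×7.8) = 0.9599 K/W
1/R_core = 1/R_stud + 1/R_cav → R_core = 0.001341 K/W
R_outer = 0.01/(0.118×7.8) = 0.01086 K/W
R_total = 0.03066 K/W
Q = ΔT/R_total = 28/0.03066

Q ≈ 913 W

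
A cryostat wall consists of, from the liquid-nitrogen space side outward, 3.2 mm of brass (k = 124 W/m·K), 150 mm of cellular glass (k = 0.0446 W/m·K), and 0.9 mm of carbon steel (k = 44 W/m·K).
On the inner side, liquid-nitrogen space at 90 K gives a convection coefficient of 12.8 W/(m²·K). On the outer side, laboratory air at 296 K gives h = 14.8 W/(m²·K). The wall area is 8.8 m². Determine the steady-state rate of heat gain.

Series thermal resistances:
R_inner film = 1/(h_i·A) = 1/(12.8×8.8) = 0.008878 K/W
R_brass = L/(kA) = 0.0032/(124×8.8) = 2.933×10^-6 K/W
R_cellular glass = L/(kA) = 0.15/(0.0446×8.8) = 0.3822 K/W
R_carbon steel = L/(kA) = 0.0009/(44×8.8) = 2.324×10^-6 K/W
R_outer film = 1/(h_o·A) = 1/(14.8×8.8) = 0.007678 K/W
R_total = 0.3987 K/W
Q = ΔT / R_total = 206 / 0.3987

Q ≈ 517 W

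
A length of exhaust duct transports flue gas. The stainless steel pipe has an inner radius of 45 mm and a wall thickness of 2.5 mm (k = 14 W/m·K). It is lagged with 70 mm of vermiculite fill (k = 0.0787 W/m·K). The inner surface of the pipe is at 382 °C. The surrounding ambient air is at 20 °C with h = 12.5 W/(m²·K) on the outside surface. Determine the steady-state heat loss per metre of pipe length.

q′ ≈ 187 W/m

Cylindrical conduction, so R = ln(r₂/r₁)/(2πkL) per layer, in series:
R_stainless steel pipe wall = ln(47.5/45)/(2π×14×1) = 6.146×10^-4 K/W
R_vermiculite fill = ln(117.5/47.5)/(2π×0.0787×1) = 1.832 K/W
R_outer film = 1/(h_o·2πr_oL) = 1/(12.5×2π×0.1175×1) = 0.1084 K/W
R_total = 1.941 K/W
Q = ΔT/R_total = 362/1.941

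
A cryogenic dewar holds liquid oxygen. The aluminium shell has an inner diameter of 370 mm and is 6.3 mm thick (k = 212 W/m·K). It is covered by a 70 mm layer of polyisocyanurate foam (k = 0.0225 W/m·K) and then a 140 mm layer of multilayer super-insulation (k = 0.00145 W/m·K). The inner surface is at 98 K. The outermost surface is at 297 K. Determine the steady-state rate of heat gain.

Spherical conduction: R = (1/r_in − 1/r_out)/(4πk) per layer; series-sum.
R_aluminium shell = (1/0.185 − 1/0.1913)/(4π×212) = 6.682×10^-5 K/W
R_polyisocyanurate foam = (1/0.1913 − 1/0.2613)/(4π×0.0225) = 4.953 K/W
R_multilayer super-insulation = (1/0.2613 − 1/0.4013)/(4π×0.00145) = 73.27 K/W
R_total = 78.23 K/W
Q = ΔT/R_total = 199/78.23

Q ≈ 2.54 W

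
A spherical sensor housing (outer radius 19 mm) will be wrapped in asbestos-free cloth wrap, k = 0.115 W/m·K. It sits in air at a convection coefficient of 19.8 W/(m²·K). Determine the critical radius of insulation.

r_cr ≈ 11.6 mm

For a sphere r_cr = 2k/h = 2×0.115/19.8
r_cr = 11.6 mm; since the bare radius (19 mm) is above r_cr, any added insulation will reduce heat loss.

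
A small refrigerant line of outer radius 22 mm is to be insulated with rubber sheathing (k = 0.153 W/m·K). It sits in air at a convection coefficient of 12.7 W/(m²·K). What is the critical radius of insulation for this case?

For a cylinder r_cr = k/h = 0.153/12.7
r_cr = 12 mm; since the bare radius (22 mm) is above r_cr, any added insulation will reduce heat loss.

r_cr ≈ 12 mm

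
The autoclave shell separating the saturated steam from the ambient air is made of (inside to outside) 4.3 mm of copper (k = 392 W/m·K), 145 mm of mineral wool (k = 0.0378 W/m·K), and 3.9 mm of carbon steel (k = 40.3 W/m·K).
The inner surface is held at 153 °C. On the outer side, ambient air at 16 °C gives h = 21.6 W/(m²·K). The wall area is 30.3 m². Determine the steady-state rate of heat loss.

Treating each layer as a thermal resistance in series:
R_copper = L/(kA) = 0.0043/(392×30.3) = 3.62×10^-7 K/W
R_mineral wool = L/(kA) = 0.145/(0.0378×30.3) = 0.1266 K/W
R_carbon steel = L/(kA) = 0.0039/(40.3×30.3) = 3.194×10^-6 K/W
R_outer film = 1/(h_o·A) = 1/(21.6×30.3) = 0.001528 K/W
R_total = 0.1281 K/W
Q = ΔT / R_total = 137 / 0.1281

Q ≈ 1070 W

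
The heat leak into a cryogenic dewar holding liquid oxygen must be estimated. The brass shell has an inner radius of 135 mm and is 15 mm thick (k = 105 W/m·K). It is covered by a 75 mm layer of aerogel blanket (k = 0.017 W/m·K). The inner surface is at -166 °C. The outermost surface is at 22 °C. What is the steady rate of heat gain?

Q ≈ 18.1 W

Radial (spherical) resistances in series:
R_brass shell = (1/0.135 − 1/0.15)/(4π×105) = 5.614×10^-4 K/W
R_aerogel blanket = (1/0.15 − 1/0.225)/(4π×0.017) = 10.4 K/W
R_total = 10.4 K/W
Q = ΔT/R_total = 188/10.4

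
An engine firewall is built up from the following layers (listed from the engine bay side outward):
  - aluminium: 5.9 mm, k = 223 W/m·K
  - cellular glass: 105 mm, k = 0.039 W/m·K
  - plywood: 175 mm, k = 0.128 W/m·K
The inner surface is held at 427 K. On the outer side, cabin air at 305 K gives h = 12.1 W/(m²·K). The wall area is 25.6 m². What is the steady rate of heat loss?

Using the resistance-network approach (series):
R_aluminium = L/(kA) = 0.0059/(223×25.6) = 1.033×10^-6 K/W
R_cellular glass = L/(kA) = 0.105/(0.039×25.6) = 0.1052 K/W
R_plywood = L/(kA) = 0.175/(0.128×25.6) = 0.05341 K/W
R_outer film = 1/(h_o·A) = 1/(12.1×25.6) = 0.003228 K/W
R_total = 0.1618 K/W
Q = ΔT / R_total = 122 / 0.1618

Q ≈ 754 W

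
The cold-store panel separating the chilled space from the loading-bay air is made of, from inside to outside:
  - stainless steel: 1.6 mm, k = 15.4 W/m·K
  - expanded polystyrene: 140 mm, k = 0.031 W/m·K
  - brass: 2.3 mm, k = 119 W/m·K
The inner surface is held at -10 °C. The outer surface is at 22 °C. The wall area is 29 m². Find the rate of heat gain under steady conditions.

Q ≈ 205 W

Treating each layer as a thermal resistance in series:
R_stainless steel = L/(kA) = 0.0016/(15.4×29) = 3.583×10^-6 K/W
R_expanded polystyrene = L/(kA) = 0.14/(0.031×29) = 0.1557 K/W
R_brass = L/(kA) = 0.0023/(119×29) = 6.665×10^-7 K/W
R_total = 0.1557 K/W
Q = ΔT / R_total = 32 / 0.1557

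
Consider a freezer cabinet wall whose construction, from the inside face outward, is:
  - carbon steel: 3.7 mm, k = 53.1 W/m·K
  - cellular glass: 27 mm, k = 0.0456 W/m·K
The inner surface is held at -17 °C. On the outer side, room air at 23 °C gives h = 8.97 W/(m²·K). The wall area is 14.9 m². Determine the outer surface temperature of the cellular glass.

Using the resistance-network approach (series):
R_carbon steel = L/(kA) = 0.0037/(53.1×14.9) = 4.676×10^-6 K/W
R_cellular glass = L/(kA) = 0.027/(0.0456×14.9) = 0.03974 K/W
R_outer film = 1/(h_o·A) = 1/(8.97×14.9) = 0.007482 K/W
R_total = 0.04723 K/W;  Q = ΔT/R_total = 40/0.04723 = 847 W
T_interface = T_inner + Q·ΣR(inner→interface) = -17 + 847×0.03974

T ≈ 16.7 °C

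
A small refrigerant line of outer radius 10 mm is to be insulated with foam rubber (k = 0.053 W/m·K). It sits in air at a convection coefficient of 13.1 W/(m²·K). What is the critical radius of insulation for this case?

r_cr ≈ 4.05 mm

For a cylinder r_cr = k/h = 0.053/13.1
r_cr = 4.05 mm; since the bare radius (10 mm) is above r_cr, any added insulation will reduce heat loss.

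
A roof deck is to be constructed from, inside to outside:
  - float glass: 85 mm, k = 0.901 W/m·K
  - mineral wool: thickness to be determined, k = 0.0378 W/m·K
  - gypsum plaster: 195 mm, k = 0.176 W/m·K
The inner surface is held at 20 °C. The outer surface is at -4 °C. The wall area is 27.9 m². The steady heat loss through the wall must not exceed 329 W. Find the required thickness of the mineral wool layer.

L ≈ 31.5 mm

Treating each layer as a thermal resistance in series:
R_float glass = L/(kA) = 0.085/(0.901×27.9) = 0.003381 K/W
R_gypsum plaster = L/(kA) = 0.195/(0.176×27.9) = 0.03971 K/W
Sum of the known resistances R_other = 0.04309 K/W
Required total resistance R_tot = ΔT/Q_allow = 24/329 = 0.07295 K/W
R_mineral wool = R_tot − R_other = 0.02986 K/W
L = R·k·A = 0.02986×0.0378×27.9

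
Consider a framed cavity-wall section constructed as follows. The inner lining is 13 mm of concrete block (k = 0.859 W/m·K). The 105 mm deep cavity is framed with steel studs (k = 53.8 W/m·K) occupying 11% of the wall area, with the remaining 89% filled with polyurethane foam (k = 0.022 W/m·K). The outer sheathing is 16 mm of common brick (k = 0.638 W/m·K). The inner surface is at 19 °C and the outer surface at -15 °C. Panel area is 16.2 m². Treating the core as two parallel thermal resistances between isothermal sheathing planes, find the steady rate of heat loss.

Sheathing layers in series; stud and cavity paths in parallel between them.
R_inner = 0.013/(0.859×16.2) = 9.342×10^-4 K/W
R_stud  = 0.105/(53.8×0.11×16.2) = 0.001095 K/W
R_cav   = 0.105/(0.022×0.89×16.2) = 0.331 K/W
1/R_core = 1/R_stud + 1/R_cav → R_core = 0.001092 K/W
R_outer = 0.016/(0.638×16.2) = 0.001548 K/W
R_total = 0.003574 K/W
Q = ΔT/R_total = 34/0.003574

Q ≈ 9510 W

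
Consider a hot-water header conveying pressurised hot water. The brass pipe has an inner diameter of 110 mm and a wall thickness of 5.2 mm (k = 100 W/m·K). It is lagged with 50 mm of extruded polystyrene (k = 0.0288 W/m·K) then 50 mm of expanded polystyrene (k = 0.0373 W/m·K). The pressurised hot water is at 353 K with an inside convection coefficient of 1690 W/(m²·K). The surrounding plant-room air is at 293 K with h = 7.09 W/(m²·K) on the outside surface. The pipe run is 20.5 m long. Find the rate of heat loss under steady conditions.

Q ≈ 242 W

Cylindrical conduction, so R = ln(r₂/r₁)/(2πkL) per layer, in series:
R_inner film = 1/(h_i·2πr₁L) = 1/(1690×2π×0.055×20.5) = 8.353×10^-5 K/W
R_brass pipe wall = ln(60.2/55)/(2π×100×20.5) = 7.014×10^-6 K/W
R_extruded polystyrene = ln(110.2/60.2)/(2π×0.0288×20.5) = 0.163 K/W
R_expanded polystyrene = ln(160.2/110.2)/(2π×0.0373×20.5) = 0.07787 K/W
R_outer film = 1/(h_o·2πr_oL) = 1/(7.09×2π×0.1602×20.5) = 0.006835 K/W
R_total = 0.2478 K/W
Q = ΔT/R_total = 60/0.2478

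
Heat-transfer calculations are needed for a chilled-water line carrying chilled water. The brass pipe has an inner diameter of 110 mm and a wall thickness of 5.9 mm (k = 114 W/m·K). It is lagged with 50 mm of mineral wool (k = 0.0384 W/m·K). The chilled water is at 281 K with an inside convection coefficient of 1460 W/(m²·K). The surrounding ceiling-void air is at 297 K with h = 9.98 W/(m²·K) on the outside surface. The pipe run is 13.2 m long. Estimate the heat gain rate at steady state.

For a radial system each layer contributes R = ln(r_out/r_in)/(2πkL); films add R = 1/(hA).
R_inner film = 1/(h_i·2πr₁L) = 1/(1460×2π×0.055×13.2) = 1.502×10^-4 K/W
R_brass pipe wall = ln(60.9/55)/(2π×114×13.2) = 1.078×10^-5 K/W
R_mineral wool = ln(110.9/60.9)/(2π×0.0384×13.2) = 0.1882 K/W
R_outer film = 1/(h_o·2πr_oL) = 1/(9.98×2π×0.1109×13.2) = 0.01089 K/W
R_total = 0.1993 K/W
Q = ΔT/R_total = 16/0.1993

Q ≈ 80.3 W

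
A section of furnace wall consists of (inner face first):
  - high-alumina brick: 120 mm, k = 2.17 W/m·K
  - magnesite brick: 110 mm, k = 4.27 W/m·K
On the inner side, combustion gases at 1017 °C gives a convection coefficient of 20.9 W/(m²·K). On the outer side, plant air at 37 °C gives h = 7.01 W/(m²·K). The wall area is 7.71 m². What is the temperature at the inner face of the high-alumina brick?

T ≈ 844 °C

Thermal resistances in series:
R_inner film = 1/(h_i·A) = 1/(20.9×7.71) = 0.006206 K/W
R_high-alumina brick = L/(kA) = 0.12/(2.17×7.71) = 0.007172 K/W
R_magnesite brick = L/(kA) = 0.11/(4.27×7.71) = 0.003341 K/W
R_outer film = 1/(h_o·A) = 1/(7.01×7.71) = 0.0185 K/W
R_total = 0.03522 K/W;  Q = ΔT/R_total = 980/0.03522 = 27820 W
T_interface = T_inner − Q·ΣR(inner→interface) = 1017 − 27800×0.006206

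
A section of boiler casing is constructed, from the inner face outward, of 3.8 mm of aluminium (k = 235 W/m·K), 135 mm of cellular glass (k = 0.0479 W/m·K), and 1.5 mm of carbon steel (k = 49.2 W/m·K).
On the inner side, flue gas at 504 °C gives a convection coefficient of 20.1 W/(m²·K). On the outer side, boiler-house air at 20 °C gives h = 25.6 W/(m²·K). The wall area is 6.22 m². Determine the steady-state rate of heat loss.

Series thermal resistances:
R_inner film = 1/(h_i·A) = 1/(20.1×6.22) = 0.007999 K/W
R_aluminium = L/(kA) = 0.0038/(235×6.22) = 2.6×10^-6 K/W
R_cellular glass = L/(kA) = 0.135/(0.0479×6.22) = 0.4531 K/W
R_carbon steel = L/(kA) = 0.0015/(49.2×6.22) = 4.902×10^-6 K/W
R_outer film = 1/(h_o·A) = 1/(25.6×6.22) = 0.00628 K/W
R_total = 0.4674 K/W
Q = ΔT / R_total = 484 / 0.4674

Q ≈ 1040 W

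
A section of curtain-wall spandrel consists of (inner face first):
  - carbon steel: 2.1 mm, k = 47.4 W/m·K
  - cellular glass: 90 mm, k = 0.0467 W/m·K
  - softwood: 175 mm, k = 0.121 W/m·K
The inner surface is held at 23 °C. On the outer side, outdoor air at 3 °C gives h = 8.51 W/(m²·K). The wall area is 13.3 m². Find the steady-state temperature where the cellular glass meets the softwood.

Series thermal resistances:
R_carbon steel = L/(kA) = 0.0021/(47.4×13.3) = 3.331×10^-6 K/W
R_cellular glass = L/(kA) = 0.09/(0.0467×13.3) = 0.1449 K/W
R_softwood = L/(kA) = 0.175/(0.121×13.3) = 0.1087 K/W
R_outer film = 1/(h_o·A) = 1/(8.51×13.3) = 0.008835 K/W
R_total = 0.2625 K/W;  Q = ΔT/R_total = 20/0.2625 = 76.2 W
T_interface = T_inner − Q·ΣR(inner→interface) = 23 − 76.2×0.1449

T ≈ 12 °C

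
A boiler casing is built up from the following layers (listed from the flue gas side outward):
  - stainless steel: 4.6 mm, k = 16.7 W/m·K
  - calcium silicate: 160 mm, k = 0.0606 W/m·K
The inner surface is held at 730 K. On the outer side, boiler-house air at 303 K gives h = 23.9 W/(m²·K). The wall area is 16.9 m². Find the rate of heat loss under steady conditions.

Q ≈ 2690 W

Thermal resistances in series:
R_stainless steel = L/(kA) = 0.0046/(16.7×16.9) = 1.63×10^-5 K/W
R_calcium silicate = L/(kA) = 0.16/(0.0606×16.9) = 0.1562 K/W
R_outer film = 1/(h_o·A) = 1/(23.9×16.9) = 0.002476 K/W
R_total = 0.1587 K/W
Q = ΔT / R_total = 427 / 0.1587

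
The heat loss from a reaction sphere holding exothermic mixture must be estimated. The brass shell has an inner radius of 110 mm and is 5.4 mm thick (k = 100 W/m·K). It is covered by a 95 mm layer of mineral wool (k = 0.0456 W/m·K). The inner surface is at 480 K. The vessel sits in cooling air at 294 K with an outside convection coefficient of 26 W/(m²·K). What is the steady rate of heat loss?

Radial (spherical) resistances in series:
R_brass shell = (1/0.11 − 1/0.1154)/(4π×100) = 3.385×10^-4 K/W
R_mineral wool = (1/0.1154 − 1/0.2104)/(4π×0.0456) = 6.828 K/W
R_outer film = 1/(h·4πr_o²) = 1/(26×4π×0.2104²) = 0.06914 K/W
R_total = 6.898 K/W
Q = ΔT/R_total = 186/6.898

Q ≈ 27 W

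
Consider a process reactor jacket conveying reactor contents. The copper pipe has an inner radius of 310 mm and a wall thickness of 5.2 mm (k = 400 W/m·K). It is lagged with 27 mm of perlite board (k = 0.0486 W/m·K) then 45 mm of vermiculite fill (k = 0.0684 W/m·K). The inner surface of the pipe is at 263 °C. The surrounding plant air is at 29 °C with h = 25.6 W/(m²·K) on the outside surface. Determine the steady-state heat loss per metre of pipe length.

q′ ≈ 409 W/m

Cylindrical conduction, so R = ln(r₂/r₁)/(2πkL) per layer, in series:
R_copper pipe wall = ln(315.2/310)/(2π×400×1) = 6.619×10^-6 K/W
R_perlite board = ln(342.2/315.2)/(2π×0.0486×1) = 0.2691 K/W
R_vermiculite fill = ln(387.2/342.2)/(2π×0.0684×1) = 0.2875 K/W
R_outer film = 1/(h_o·2πr_oL) = 1/(25.6×2π×0.3872×1) = 0.01606 K/W
R_total = 0.5727 K/W
Q = ΔT/R_total = 234/0.5727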